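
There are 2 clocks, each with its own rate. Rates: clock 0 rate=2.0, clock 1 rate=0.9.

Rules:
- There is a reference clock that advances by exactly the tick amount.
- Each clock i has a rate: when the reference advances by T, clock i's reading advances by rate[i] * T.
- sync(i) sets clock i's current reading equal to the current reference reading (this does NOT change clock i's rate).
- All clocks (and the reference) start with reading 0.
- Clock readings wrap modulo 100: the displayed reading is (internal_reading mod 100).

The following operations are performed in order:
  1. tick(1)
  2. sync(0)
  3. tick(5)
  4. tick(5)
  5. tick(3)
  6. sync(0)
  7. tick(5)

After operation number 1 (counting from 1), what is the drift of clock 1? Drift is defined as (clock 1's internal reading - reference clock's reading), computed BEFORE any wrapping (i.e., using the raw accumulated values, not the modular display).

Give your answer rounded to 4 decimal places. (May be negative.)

Answer: -0.1000

Derivation:
After op 1 tick(1): ref=1.0000 raw=[2.0000 0.9000]
Drift of clock 1 after op 1: 0.9000 - 1.0000 = -0.1000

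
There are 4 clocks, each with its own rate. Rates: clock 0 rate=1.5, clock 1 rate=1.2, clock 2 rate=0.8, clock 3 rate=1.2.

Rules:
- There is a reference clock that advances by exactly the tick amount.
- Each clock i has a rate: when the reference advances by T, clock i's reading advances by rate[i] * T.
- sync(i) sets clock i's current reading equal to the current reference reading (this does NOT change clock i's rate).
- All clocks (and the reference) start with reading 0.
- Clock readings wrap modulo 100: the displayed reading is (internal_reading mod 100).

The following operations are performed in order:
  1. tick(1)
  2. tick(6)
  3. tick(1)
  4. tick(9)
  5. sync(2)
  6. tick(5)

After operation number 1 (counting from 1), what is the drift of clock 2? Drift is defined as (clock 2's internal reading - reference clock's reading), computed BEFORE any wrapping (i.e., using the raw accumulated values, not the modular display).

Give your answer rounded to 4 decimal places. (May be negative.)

After op 1 tick(1): ref=1.0000 raw=[1.5000 1.2000 0.8000 1.2000]
Drift of clock 2 after op 1: 0.8000 - 1.0000 = -0.2000

Answer: -0.2000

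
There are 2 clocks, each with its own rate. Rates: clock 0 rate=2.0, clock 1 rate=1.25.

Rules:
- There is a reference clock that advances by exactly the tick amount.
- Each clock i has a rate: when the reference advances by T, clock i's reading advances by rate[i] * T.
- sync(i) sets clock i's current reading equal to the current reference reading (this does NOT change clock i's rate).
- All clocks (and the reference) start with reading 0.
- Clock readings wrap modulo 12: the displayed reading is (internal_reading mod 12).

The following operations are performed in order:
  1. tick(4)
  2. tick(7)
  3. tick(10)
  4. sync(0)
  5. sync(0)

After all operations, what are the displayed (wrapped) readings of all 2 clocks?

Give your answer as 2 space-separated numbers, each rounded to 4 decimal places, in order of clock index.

Answer: 9.0000 2.2500

Derivation:
After op 1 tick(4): ref=4.0000 raw=[8.0000 5.0000]
After op 2 tick(7): ref=11.0000 raw=[22.0000 13.7500]
After op 3 tick(10): ref=21.0000 raw=[42.0000 26.2500]
After op 4 sync(0): ref=21.0000 raw=[21.0000 26.2500]
After op 5 sync(0): ref=21.0000 raw=[21.0000 26.2500]
Wrap final raw readings (mod 12): 21.0000 mod 12 = 9.0000; 26.2500 mod 12 = 2.2500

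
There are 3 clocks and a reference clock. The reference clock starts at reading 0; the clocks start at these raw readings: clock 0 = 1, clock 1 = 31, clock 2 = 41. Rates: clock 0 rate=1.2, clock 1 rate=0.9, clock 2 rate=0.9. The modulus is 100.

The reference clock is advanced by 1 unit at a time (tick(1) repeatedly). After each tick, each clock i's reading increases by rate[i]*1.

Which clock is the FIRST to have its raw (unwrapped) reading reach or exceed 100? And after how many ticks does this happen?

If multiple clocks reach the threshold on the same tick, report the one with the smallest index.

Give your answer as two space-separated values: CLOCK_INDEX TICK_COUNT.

Answer: 2 66

Derivation:
clock 0: start=1, rate=1.2, needs 100-1 = 99; ticks = ceil(99/1.2) = ceil(82.5000) = 83; reading at tick 83 = 1 + 1.2*83 = 100.6000
clock 1: start=31, rate=0.9, needs 100-31 = 69; ticks = ceil(69/0.9) = ceil(76.6667) = 77; reading at tick 77 = 31 + 0.9*77 = 100.3000
clock 2: start=41, rate=0.9, needs 100-41 = 59; ticks = ceil(59/0.9) = ceil(65.5556) = 66; reading at tick 66 = 41 + 0.9*66 = 100.4000
Minimum tick count = 66; winners = [2]; smallest index = 2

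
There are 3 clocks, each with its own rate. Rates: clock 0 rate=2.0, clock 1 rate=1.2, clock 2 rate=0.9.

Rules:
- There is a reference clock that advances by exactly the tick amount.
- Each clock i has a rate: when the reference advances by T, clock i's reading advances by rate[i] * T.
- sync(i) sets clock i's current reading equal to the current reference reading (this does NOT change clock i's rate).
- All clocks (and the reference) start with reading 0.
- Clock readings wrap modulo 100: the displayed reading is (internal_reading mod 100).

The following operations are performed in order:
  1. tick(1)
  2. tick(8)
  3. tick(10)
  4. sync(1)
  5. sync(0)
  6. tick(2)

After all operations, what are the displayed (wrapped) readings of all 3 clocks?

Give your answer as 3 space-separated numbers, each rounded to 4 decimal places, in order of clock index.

Answer: 23.0000 21.4000 18.9000

Derivation:
After op 1 tick(1): ref=1.0000 raw=[2.0000 1.2000 0.9000]
After op 2 tick(8): ref=9.0000 raw=[18.0000 10.8000 8.1000]
After op 3 tick(10): ref=19.0000 raw=[38.0000 22.8000 17.1000]
After op 4 sync(1): ref=19.0000 raw=[38.0000 19.0000 17.1000]
After op 5 sync(0): ref=19.0000 raw=[19.0000 19.0000 17.1000]
After op 6 tick(2): ref=21.0000 raw=[23.0000 21.4000 18.9000]
Wrap final raw readings (mod 100): 23.0000 mod 100 = 23.0000; 21.4000 mod 100 = 21.4000; 18.9000 mod 100 = 18.9000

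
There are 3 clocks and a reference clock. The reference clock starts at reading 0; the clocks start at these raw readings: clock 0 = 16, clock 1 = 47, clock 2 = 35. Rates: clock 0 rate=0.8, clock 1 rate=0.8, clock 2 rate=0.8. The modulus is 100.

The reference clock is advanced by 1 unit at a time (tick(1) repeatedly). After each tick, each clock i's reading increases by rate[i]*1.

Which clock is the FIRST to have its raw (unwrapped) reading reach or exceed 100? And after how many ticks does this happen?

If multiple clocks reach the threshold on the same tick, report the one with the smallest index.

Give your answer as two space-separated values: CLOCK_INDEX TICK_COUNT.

Answer: 1 67

Derivation:
clock 0: start=16, rate=0.8, needs 100-16 = 84; ticks = ceil(84/0.8) = ceil(105.0000) = 105; reading at tick 105 = 16 + 0.8*105 = 100.0000
clock 1: start=47, rate=0.8, needs 100-47 = 53; ticks = ceil(53/0.8) = ceil(66.2500) = 67; reading at tick 67 = 47 + 0.8*67 = 100.6000
clock 2: start=35, rate=0.8, needs 100-35 = 65; ticks = ceil(65/0.8) = ceil(81.2500) = 82; reading at tick 82 = 35 + 0.8*82 = 100.6000
Minimum tick count = 67; winners = [1]; smallest index = 1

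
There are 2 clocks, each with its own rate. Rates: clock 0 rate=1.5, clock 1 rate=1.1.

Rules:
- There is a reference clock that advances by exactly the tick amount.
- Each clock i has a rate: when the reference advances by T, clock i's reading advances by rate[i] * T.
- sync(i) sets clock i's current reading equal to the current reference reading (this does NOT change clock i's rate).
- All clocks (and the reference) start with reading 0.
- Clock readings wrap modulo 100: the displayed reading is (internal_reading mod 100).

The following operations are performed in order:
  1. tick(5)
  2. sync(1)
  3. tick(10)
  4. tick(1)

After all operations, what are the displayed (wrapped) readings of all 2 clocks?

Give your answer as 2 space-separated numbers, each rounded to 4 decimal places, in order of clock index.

After op 1 tick(5): ref=5.0000 raw=[7.5000 5.5000]
After op 2 sync(1): ref=5.0000 raw=[7.5000 5.0000]
After op 3 tick(10): ref=15.0000 raw=[22.5000 16.0000]
After op 4 tick(1): ref=16.0000 raw=[24.0000 17.1000]
Wrap final raw readings (mod 100): 24.0000 mod 100 = 24.0000; 17.1000 mod 100 = 17.1000

Answer: 24.0000 17.1000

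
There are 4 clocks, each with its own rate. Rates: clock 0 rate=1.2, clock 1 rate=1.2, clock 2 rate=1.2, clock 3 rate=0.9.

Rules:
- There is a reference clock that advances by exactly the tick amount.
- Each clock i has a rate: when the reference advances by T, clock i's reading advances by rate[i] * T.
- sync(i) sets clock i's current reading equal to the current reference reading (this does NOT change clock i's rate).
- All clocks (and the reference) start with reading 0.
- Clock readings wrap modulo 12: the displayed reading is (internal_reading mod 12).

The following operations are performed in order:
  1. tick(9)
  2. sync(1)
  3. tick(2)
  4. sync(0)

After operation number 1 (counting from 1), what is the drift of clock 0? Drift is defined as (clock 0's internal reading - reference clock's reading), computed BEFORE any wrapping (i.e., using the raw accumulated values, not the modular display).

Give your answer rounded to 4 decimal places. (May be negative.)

Answer: 1.8000

Derivation:
After op 1 tick(9): ref=9.0000 raw=[10.8000 10.8000 10.8000 8.1000]
Drift of clock 0 after op 1: 10.8000 - 9.0000 = 1.8000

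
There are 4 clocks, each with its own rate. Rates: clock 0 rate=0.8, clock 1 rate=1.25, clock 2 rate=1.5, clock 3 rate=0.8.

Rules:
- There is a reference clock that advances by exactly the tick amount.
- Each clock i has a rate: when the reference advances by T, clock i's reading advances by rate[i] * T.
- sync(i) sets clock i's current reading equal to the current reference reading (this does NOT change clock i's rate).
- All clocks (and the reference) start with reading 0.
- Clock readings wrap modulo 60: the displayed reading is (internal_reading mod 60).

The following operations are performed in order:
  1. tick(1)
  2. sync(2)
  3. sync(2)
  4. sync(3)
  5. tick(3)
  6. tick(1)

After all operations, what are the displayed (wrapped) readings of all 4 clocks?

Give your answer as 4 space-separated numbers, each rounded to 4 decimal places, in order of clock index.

Answer: 4.0000 6.2500 7.0000 4.2000

Derivation:
After op 1 tick(1): ref=1.0000 raw=[0.8000 1.2500 1.5000 0.8000]
After op 2 sync(2): ref=1.0000 raw=[0.8000 1.2500 1.0000 0.8000]
After op 3 sync(2): ref=1.0000 raw=[0.8000 1.2500 1.0000 0.8000]
After op 4 sync(3): ref=1.0000 raw=[0.8000 1.2500 1.0000 1.0000]
After op 5 tick(3): ref=4.0000 raw=[3.2000 5.0000 5.5000 3.4000]
After op 6 tick(1): ref=5.0000 raw=[4.0000 6.2500 7.0000 4.2000]
Wrap final raw readings (mod 60): 4.0000 mod 60 = 4.0000; 6.2500 mod 60 = 6.2500; 7.0000 mod 60 = 7.0000; 4.2000 mod 60 = 4.2000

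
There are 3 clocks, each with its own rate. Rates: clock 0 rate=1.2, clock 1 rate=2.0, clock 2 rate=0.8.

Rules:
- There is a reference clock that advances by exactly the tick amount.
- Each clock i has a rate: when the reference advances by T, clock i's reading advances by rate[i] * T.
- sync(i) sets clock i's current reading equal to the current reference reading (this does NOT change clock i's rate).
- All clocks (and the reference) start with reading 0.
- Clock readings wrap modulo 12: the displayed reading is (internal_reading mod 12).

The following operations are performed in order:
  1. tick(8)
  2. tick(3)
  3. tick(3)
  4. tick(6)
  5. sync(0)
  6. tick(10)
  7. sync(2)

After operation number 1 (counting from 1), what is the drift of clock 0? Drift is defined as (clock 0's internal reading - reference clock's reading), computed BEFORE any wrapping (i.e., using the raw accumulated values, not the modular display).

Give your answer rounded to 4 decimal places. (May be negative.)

After op 1 tick(8): ref=8.0000 raw=[9.6000 16.0000 6.4000]
Drift of clock 0 after op 1: 9.6000 - 8.0000 = 1.6000

Answer: 1.6000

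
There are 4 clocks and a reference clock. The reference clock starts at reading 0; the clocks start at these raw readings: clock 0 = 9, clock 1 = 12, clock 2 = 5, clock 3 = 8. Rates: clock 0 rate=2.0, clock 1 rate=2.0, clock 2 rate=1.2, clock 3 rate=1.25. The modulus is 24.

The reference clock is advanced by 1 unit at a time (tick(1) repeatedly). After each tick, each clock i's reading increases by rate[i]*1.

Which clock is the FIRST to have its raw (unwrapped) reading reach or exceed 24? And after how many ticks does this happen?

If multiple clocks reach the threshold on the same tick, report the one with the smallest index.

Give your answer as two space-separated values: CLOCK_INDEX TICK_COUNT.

Answer: 1 6

Derivation:
clock 0: start=9, rate=2.0, needs 24-9 = 15; ticks = ceil(15/2.0) = ceil(7.5000) = 8; reading at tick 8 = 9 + 2.0*8 = 25.0000
clock 1: start=12, rate=2.0, needs 24-12 = 12; ticks = ceil(12/2.0) = ceil(6.0000) = 6; reading at tick 6 = 12 + 2.0*6 = 24.0000
clock 2: start=5, rate=1.2, needs 24-5 = 19; ticks = ceil(19/1.2) = ceil(15.8333) = 16; reading at tick 16 = 5 + 1.2*16 = 24.2000
clock 3: start=8, rate=1.25, needs 24-8 = 16; ticks = ceil(16/1.25) = ceil(12.8000) = 13; reading at tick 13 = 8 + 1.25*13 = 24.2500
Minimum tick count = 6; winners = [1]; smallest index = 1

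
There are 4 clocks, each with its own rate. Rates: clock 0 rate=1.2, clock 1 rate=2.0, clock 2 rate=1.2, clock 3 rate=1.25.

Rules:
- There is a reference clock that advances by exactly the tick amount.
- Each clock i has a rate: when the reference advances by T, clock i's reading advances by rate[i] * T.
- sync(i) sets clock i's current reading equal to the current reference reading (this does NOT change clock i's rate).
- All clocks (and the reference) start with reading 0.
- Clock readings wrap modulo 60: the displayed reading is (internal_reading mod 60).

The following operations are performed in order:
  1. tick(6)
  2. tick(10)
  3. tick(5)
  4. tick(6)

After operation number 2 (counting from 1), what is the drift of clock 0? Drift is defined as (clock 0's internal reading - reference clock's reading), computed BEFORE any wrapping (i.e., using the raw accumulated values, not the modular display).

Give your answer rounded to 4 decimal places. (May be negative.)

Answer: 3.2000

Derivation:
After op 1 tick(6): ref=6.0000 raw=[7.2000 12.0000 7.2000 7.5000]
After op 2 tick(10): ref=16.0000 raw=[19.2000 32.0000 19.2000 20.0000]
Drift of clock 0 after op 2: 19.2000 - 16.0000 = 3.2000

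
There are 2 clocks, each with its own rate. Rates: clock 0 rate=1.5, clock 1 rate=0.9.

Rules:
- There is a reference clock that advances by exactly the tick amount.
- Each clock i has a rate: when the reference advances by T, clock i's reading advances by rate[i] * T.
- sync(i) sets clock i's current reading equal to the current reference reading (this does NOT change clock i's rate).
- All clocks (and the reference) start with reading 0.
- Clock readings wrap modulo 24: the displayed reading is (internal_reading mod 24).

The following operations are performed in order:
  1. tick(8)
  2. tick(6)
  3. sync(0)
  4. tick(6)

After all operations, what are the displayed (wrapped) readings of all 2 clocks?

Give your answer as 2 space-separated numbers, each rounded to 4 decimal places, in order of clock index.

Answer: 23.0000 18.0000

Derivation:
After op 1 tick(8): ref=8.0000 raw=[12.0000 7.2000]
After op 2 tick(6): ref=14.0000 raw=[21.0000 12.6000]
After op 3 sync(0): ref=14.0000 raw=[14.0000 12.6000]
After op 4 tick(6): ref=20.0000 raw=[23.0000 18.0000]
Wrap final raw readings (mod 24): 23.0000 mod 24 = 23.0000; 18.0000 mod 24 = 18.0000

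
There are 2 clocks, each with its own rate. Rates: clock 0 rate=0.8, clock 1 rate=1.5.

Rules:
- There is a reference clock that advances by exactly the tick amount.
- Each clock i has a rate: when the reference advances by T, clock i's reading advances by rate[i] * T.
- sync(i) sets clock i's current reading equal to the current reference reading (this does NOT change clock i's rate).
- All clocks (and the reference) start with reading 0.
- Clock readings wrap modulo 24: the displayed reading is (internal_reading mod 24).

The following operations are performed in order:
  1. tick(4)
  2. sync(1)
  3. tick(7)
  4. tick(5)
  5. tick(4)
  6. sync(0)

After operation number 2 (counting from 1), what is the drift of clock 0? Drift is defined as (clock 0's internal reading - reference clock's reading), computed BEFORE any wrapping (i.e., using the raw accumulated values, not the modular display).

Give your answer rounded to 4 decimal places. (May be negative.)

Answer: -0.8000

Derivation:
After op 1 tick(4): ref=4.0000 raw=[3.2000 6.0000]
After op 2 sync(1): ref=4.0000 raw=[3.2000 4.0000]
Drift of clock 0 after op 2: 3.2000 - 4.0000 = -0.8000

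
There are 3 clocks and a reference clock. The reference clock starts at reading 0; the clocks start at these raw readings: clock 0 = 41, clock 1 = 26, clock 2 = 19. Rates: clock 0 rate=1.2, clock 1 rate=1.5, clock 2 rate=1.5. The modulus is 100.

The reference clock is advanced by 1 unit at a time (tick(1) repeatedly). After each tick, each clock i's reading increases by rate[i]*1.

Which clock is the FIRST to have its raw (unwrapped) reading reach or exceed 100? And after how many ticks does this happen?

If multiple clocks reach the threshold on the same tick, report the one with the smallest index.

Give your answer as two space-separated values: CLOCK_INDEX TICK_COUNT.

Answer: 0 50

Derivation:
clock 0: start=41, rate=1.2, needs 100-41 = 59; ticks = ceil(59/1.2) = ceil(49.1667) = 50; reading at tick 50 = 41 + 1.2*50 = 101.0000
clock 1: start=26, rate=1.5, needs 100-26 = 74; ticks = ceil(74/1.5) = ceil(49.3333) = 50; reading at tick 50 = 26 + 1.5*50 = 101.0000
clock 2: start=19, rate=1.5, needs 100-19 = 81; ticks = ceil(81/1.5) = ceil(54.0000) = 54; reading at tick 54 = 19 + 1.5*54 = 100.0000
Minimum tick count = 50; winners = [0, 1]; smallest index = 0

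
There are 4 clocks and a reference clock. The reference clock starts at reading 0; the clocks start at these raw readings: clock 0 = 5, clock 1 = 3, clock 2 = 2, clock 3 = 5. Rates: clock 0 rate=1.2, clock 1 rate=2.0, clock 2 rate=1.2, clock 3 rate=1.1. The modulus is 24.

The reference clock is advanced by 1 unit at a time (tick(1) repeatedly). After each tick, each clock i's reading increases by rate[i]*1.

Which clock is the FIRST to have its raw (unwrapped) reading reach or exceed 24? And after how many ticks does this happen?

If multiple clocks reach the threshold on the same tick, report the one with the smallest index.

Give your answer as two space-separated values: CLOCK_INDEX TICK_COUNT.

clock 0: start=5, rate=1.2, needs 24-5 = 19; ticks = ceil(19/1.2) = ceil(15.8333) = 16; reading at tick 16 = 5 + 1.2*16 = 24.2000
clock 1: start=3, rate=2.0, needs 24-3 = 21; ticks = ceil(21/2.0) = ceil(10.5000) = 11; reading at tick 11 = 3 + 2.0*11 = 25.0000
clock 2: start=2, rate=1.2, needs 24-2 = 22; ticks = ceil(22/1.2) = ceil(18.3333) = 19; reading at tick 19 = 2 + 1.2*19 = 24.8000
clock 3: start=5, rate=1.1, needs 24-5 = 19; ticks = ceil(19/1.1) = ceil(17.2727) = 18; reading at tick 18 = 5 + 1.1*18 = 24.8000
Minimum tick count = 11; winners = [1]; smallest index = 1

Answer: 1 11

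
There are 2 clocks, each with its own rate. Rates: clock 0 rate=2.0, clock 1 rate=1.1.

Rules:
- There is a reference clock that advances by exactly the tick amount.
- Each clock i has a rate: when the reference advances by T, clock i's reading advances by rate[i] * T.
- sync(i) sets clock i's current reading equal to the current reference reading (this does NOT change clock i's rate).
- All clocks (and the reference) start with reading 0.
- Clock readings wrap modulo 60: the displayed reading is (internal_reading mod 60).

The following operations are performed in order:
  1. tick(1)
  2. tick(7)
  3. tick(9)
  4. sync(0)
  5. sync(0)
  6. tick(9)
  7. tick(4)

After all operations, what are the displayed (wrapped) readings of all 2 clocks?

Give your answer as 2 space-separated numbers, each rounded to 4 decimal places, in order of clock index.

After op 1 tick(1): ref=1.0000 raw=[2.0000 1.1000]
After op 2 tick(7): ref=8.0000 raw=[16.0000 8.8000]
After op 3 tick(9): ref=17.0000 raw=[34.0000 18.7000]
After op 4 sync(0): ref=17.0000 raw=[17.0000 18.7000]
After op 5 sync(0): ref=17.0000 raw=[17.0000 18.7000]
After op 6 tick(9): ref=26.0000 raw=[35.0000 28.6000]
After op 7 tick(4): ref=30.0000 raw=[43.0000 33.0000]
Wrap final raw readings (mod 60): 43.0000 mod 60 = 43.0000; 33.0000 mod 60 = 33.0000

Answer: 43.0000 33.0000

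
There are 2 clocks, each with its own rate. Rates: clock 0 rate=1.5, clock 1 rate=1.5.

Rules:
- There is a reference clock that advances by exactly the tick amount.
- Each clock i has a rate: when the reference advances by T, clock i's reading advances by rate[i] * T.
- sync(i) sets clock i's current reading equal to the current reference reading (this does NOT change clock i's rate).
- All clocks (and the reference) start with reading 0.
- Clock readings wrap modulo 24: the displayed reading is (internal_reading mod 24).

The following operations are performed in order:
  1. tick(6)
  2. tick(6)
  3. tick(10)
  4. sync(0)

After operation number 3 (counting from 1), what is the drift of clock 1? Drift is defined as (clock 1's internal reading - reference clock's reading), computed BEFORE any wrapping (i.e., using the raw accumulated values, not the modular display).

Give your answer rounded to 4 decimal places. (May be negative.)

After op 1 tick(6): ref=6.0000 raw=[9.0000 9.0000]
After op 2 tick(6): ref=12.0000 raw=[18.0000 18.0000]
After op 3 tick(10): ref=22.0000 raw=[33.0000 33.0000]
Drift of clock 1 after op 3: 33.0000 - 22.0000 = 11.0000

Answer: 11.0000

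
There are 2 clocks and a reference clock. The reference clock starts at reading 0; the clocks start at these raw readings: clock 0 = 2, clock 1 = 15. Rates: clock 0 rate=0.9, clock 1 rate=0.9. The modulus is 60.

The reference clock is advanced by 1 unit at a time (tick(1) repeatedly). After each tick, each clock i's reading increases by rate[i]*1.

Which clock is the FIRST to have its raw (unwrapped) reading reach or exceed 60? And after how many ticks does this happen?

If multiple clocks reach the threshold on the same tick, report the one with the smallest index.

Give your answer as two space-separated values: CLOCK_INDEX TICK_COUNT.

clock 0: start=2, rate=0.9, needs 60-2 = 58; ticks = ceil(58/0.9) = ceil(64.4444) = 65; reading at tick 65 = 2 + 0.9*65 = 60.5000
clock 1: start=15, rate=0.9, needs 60-15 = 45; ticks = ceil(45/0.9) = ceil(50.0000) = 50; reading at tick 50 = 15 + 0.9*50 = 60.0000
Minimum tick count = 50; winners = [1]; smallest index = 1

Answer: 1 50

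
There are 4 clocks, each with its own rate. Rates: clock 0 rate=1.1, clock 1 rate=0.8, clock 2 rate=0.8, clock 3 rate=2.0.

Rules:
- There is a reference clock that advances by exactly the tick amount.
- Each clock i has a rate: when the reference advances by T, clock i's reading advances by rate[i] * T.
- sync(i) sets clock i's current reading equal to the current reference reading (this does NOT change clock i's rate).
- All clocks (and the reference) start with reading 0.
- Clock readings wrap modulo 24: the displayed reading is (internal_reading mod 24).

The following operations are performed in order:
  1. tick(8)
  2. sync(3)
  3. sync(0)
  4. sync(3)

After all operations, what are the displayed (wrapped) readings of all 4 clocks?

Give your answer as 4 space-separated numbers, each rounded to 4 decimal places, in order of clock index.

Answer: 8.0000 6.4000 6.4000 8.0000

Derivation:
After op 1 tick(8): ref=8.0000 raw=[8.8000 6.4000 6.4000 16.0000]
After op 2 sync(3): ref=8.0000 raw=[8.8000 6.4000 6.4000 8.0000]
After op 3 sync(0): ref=8.0000 raw=[8.0000 6.4000 6.4000 8.0000]
After op 4 sync(3): ref=8.0000 raw=[8.0000 6.4000 6.4000 8.0000]
Wrap final raw readings (mod 24): 8.0000 mod 24 = 8.0000; 6.4000 mod 24 = 6.4000; 6.4000 mod 24 = 6.4000; 8.0000 mod 24 = 8.0000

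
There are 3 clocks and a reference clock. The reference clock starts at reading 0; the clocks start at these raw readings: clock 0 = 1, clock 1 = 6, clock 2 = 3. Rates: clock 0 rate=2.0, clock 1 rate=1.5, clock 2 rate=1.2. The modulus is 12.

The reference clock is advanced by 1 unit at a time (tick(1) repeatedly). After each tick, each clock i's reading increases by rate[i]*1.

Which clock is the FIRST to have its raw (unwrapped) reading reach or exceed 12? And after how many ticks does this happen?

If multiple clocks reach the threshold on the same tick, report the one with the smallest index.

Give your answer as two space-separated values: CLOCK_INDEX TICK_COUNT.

Answer: 1 4

Derivation:
clock 0: start=1, rate=2.0, needs 12-1 = 11; ticks = ceil(11/2.0) = ceil(5.5000) = 6; reading at tick 6 = 1 + 2.0*6 = 13.0000
clock 1: start=6, rate=1.5, needs 12-6 = 6; ticks = ceil(6/1.5) = ceil(4.0000) = 4; reading at tick 4 = 6 + 1.5*4 = 12.0000
clock 2: start=3, rate=1.2, needs 12-3 = 9; ticks = ceil(9/1.2) = ceil(7.5000) = 8; reading at tick 8 = 3 + 1.2*8 = 12.6000
Minimum tick count = 4; winners = [1]; smallest index = 1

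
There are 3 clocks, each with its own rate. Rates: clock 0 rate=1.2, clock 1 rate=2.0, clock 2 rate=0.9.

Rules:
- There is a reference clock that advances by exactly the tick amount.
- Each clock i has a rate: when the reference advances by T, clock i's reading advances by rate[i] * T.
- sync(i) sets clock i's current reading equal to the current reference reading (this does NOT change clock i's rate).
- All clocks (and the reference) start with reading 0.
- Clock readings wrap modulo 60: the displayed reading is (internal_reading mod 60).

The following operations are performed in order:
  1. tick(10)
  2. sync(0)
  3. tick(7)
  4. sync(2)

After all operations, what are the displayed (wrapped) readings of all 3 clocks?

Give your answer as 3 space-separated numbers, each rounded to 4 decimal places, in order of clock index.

Answer: 18.4000 34.0000 17.0000

Derivation:
After op 1 tick(10): ref=10.0000 raw=[12.0000 20.0000 9.0000]
After op 2 sync(0): ref=10.0000 raw=[10.0000 20.0000 9.0000]
After op 3 tick(7): ref=17.0000 raw=[18.4000 34.0000 15.3000]
After op 4 sync(2): ref=17.0000 raw=[18.4000 34.0000 17.0000]
Wrap final raw readings (mod 60): 18.4000 mod 60 = 18.4000; 34.0000 mod 60 = 34.0000; 17.0000 mod 60 = 17.0000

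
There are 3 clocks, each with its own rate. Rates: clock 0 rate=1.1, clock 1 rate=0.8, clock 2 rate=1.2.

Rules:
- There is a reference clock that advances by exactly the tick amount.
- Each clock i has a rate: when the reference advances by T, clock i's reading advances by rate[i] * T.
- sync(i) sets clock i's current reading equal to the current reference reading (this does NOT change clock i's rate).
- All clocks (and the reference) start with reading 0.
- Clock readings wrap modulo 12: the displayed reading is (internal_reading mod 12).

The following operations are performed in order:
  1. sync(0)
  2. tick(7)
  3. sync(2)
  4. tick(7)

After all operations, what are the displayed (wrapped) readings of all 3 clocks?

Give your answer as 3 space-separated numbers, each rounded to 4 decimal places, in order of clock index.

Answer: 3.4000 11.2000 3.4000

Derivation:
After op 1 sync(0): ref=0.0000 raw=[0.0000 0.0000 0.0000]
After op 2 tick(7): ref=7.0000 raw=[7.7000 5.6000 8.4000]
After op 3 sync(2): ref=7.0000 raw=[7.7000 5.6000 7.0000]
After op 4 tick(7): ref=14.0000 raw=[15.4000 11.2000 15.4000]
Wrap final raw readings (mod 12): 15.4000 mod 12 = 3.4000; 11.2000 mod 12 = 11.2000; 15.4000 mod 12 = 3.4000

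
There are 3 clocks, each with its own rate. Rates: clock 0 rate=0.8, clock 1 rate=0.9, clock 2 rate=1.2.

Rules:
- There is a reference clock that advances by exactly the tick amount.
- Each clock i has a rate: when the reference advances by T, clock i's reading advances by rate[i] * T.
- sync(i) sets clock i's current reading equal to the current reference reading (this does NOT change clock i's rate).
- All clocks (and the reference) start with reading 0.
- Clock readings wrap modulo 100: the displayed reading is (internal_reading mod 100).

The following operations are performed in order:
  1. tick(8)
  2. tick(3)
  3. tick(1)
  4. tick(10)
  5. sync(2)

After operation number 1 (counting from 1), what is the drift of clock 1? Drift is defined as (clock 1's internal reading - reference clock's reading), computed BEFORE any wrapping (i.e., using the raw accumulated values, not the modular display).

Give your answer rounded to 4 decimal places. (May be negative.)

Answer: -0.8000

Derivation:
After op 1 tick(8): ref=8.0000 raw=[6.4000 7.2000 9.6000]
Drift of clock 1 after op 1: 7.2000 - 8.0000 = -0.8000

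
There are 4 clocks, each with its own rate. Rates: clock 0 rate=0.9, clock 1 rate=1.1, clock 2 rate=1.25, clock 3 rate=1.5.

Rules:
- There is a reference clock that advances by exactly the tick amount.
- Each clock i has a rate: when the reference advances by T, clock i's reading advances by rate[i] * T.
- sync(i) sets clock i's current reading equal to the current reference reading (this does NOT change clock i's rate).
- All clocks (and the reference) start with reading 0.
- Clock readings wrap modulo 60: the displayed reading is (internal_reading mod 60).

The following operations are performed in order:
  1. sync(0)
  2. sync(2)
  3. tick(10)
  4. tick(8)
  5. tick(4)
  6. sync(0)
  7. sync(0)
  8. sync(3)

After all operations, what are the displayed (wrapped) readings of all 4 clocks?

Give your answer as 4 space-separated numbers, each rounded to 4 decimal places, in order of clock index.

Answer: 22.0000 24.2000 27.5000 22.0000

Derivation:
After op 1 sync(0): ref=0.0000 raw=[0.0000 0.0000 0.0000 0.0000]
After op 2 sync(2): ref=0.0000 raw=[0.0000 0.0000 0.0000 0.0000]
After op 3 tick(10): ref=10.0000 raw=[9.0000 11.0000 12.5000 15.0000]
After op 4 tick(8): ref=18.0000 raw=[16.2000 19.8000 22.5000 27.0000]
After op 5 tick(4): ref=22.0000 raw=[19.8000 24.2000 27.5000 33.0000]
After op 6 sync(0): ref=22.0000 raw=[22.0000 24.2000 27.5000 33.0000]
After op 7 sync(0): ref=22.0000 raw=[22.0000 24.2000 27.5000 33.0000]
After op 8 sync(3): ref=22.0000 raw=[22.0000 24.2000 27.5000 22.0000]
Wrap final raw readings (mod 60): 22.0000 mod 60 = 22.0000; 24.2000 mod 60 = 24.2000; 27.5000 mod 60 = 27.5000; 22.0000 mod 60 = 22.0000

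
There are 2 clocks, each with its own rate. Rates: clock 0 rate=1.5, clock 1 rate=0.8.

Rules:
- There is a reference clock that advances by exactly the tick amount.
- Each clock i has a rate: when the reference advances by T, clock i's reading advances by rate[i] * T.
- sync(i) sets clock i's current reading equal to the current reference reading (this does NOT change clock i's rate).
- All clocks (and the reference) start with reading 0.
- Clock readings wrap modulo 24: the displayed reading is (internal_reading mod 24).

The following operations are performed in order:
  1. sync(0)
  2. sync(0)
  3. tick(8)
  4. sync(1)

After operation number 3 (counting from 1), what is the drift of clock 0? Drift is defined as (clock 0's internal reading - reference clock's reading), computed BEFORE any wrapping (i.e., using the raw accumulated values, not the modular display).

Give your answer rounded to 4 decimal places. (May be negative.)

After op 1 sync(0): ref=0.0000 raw=[0.0000 0.0000]
After op 2 sync(0): ref=0.0000 raw=[0.0000 0.0000]
After op 3 tick(8): ref=8.0000 raw=[12.0000 6.4000]
Drift of clock 0 after op 3: 12.0000 - 8.0000 = 4.0000

Answer: 4.0000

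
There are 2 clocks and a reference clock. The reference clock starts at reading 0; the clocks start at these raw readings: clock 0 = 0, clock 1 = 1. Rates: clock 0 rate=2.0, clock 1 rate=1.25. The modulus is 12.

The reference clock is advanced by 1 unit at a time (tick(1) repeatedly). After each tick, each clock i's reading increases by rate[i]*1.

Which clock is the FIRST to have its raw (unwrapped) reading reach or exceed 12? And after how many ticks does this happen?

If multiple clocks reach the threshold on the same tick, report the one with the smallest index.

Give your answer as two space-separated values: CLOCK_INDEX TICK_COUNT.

Answer: 0 6

Derivation:
clock 0: start=0, rate=2.0, needs 12-0 = 12; ticks = ceil(12/2.0) = ceil(6.0000) = 6; reading at tick 6 = 0 + 2.0*6 = 12.0000
clock 1: start=1, rate=1.25, needs 12-1 = 11; ticks = ceil(11/1.25) = ceil(8.8000) = 9; reading at tick 9 = 1 + 1.25*9 = 12.2500
Minimum tick count = 6; winners = [0]; smallest index = 0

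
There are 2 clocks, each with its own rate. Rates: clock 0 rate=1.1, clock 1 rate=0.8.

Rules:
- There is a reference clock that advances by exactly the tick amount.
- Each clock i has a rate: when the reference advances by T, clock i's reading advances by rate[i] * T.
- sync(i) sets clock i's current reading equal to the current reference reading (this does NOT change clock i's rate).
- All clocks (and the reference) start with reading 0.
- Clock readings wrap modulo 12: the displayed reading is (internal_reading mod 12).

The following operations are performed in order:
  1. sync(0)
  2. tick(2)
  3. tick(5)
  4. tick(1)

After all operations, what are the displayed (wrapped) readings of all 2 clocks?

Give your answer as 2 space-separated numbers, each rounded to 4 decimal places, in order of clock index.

Answer: 8.8000 6.4000

Derivation:
After op 1 sync(0): ref=0.0000 raw=[0.0000 0.0000]
After op 2 tick(2): ref=2.0000 raw=[2.2000 1.6000]
After op 3 tick(5): ref=7.0000 raw=[7.7000 5.6000]
After op 4 tick(1): ref=8.0000 raw=[8.8000 6.4000]
Wrap final raw readings (mod 12): 8.8000 mod 12 = 8.8000; 6.4000 mod 12 = 6.4000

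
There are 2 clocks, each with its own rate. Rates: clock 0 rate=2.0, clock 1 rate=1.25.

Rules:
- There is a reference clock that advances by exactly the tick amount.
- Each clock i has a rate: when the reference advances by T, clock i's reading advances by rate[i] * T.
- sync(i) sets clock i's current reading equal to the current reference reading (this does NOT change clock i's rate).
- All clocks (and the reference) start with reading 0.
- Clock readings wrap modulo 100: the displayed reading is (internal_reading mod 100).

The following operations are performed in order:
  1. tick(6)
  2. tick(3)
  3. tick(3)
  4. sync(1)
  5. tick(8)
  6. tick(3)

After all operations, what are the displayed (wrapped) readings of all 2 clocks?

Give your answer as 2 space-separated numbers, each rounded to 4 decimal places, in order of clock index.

Answer: 46.0000 25.7500

Derivation:
After op 1 tick(6): ref=6.0000 raw=[12.0000 7.5000]
After op 2 tick(3): ref=9.0000 raw=[18.0000 11.2500]
After op 3 tick(3): ref=12.0000 raw=[24.0000 15.0000]
After op 4 sync(1): ref=12.0000 raw=[24.0000 12.0000]
After op 5 tick(8): ref=20.0000 raw=[40.0000 22.0000]
After op 6 tick(3): ref=23.0000 raw=[46.0000 25.7500]
Wrap final raw readings (mod 100): 46.0000 mod 100 = 46.0000; 25.7500 mod 100 = 25.7500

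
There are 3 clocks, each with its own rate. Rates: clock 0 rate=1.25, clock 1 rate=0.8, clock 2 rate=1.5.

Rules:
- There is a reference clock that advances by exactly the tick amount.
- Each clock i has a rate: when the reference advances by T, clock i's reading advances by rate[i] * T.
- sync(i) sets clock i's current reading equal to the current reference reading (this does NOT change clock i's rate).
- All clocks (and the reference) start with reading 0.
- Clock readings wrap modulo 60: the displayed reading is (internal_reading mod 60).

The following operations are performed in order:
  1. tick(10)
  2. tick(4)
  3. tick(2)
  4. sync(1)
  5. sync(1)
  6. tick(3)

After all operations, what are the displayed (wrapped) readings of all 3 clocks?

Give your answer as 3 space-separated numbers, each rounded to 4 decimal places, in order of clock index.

After op 1 tick(10): ref=10.0000 raw=[12.5000 8.0000 15.0000]
After op 2 tick(4): ref=14.0000 raw=[17.5000 11.2000 21.0000]
After op 3 tick(2): ref=16.0000 raw=[20.0000 12.8000 24.0000]
After op 4 sync(1): ref=16.0000 raw=[20.0000 16.0000 24.0000]
After op 5 sync(1): ref=16.0000 raw=[20.0000 16.0000 24.0000]
After op 6 tick(3): ref=19.0000 raw=[23.7500 18.4000 28.5000]
Wrap final raw readings (mod 60): 23.7500 mod 60 = 23.7500; 18.4000 mod 60 = 18.4000; 28.5000 mod 60 = 28.5000

Answer: 23.7500 18.4000 28.5000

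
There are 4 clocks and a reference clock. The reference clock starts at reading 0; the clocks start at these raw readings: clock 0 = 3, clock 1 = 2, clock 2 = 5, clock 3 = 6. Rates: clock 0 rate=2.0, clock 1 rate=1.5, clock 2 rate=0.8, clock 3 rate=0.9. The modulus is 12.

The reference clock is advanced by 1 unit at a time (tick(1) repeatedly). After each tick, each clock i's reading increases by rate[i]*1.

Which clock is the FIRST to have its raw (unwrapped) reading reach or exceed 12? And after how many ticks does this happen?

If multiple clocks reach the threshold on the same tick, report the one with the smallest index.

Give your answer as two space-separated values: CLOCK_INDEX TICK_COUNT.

clock 0: start=3, rate=2.0, needs 12-3 = 9; ticks = ceil(9/2.0) = ceil(4.5000) = 5; reading at tick 5 = 3 + 2.0*5 = 13.0000
clock 1: start=2, rate=1.5, needs 12-2 = 10; ticks = ceil(10/1.5) = ceil(6.6667) = 7; reading at tick 7 = 2 + 1.5*7 = 12.5000
clock 2: start=5, rate=0.8, needs 12-5 = 7; ticks = ceil(7/0.8) = ceil(8.7500) = 9; reading at tick 9 = 5 + 0.8*9 = 12.2000
clock 3: start=6, rate=0.9, needs 12-6 = 6; ticks = ceil(6/0.9) = ceil(6.6667) = 7; reading at tick 7 = 6 + 0.9*7 = 12.3000
Minimum tick count = 5; winners = [0]; smallest index = 0

Answer: 0 5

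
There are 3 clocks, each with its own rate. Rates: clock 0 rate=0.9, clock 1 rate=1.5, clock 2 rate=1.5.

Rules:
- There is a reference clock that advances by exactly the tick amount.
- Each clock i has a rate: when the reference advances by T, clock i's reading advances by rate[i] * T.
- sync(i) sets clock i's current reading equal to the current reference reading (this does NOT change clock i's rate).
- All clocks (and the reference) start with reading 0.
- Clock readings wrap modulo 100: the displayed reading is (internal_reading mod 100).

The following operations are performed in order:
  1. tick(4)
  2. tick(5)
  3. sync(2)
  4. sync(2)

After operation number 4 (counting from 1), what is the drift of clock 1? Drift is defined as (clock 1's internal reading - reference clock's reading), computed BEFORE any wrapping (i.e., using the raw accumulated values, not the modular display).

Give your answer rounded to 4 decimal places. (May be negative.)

Answer: 4.5000

Derivation:
After op 1 tick(4): ref=4.0000 raw=[3.6000 6.0000 6.0000]
After op 2 tick(5): ref=9.0000 raw=[8.1000 13.5000 13.5000]
After op 3 sync(2): ref=9.0000 raw=[8.1000 13.5000 9.0000]
After op 4 sync(2): ref=9.0000 raw=[8.1000 13.5000 9.0000]
Drift of clock 1 after op 4: 13.5000 - 9.0000 = 4.5000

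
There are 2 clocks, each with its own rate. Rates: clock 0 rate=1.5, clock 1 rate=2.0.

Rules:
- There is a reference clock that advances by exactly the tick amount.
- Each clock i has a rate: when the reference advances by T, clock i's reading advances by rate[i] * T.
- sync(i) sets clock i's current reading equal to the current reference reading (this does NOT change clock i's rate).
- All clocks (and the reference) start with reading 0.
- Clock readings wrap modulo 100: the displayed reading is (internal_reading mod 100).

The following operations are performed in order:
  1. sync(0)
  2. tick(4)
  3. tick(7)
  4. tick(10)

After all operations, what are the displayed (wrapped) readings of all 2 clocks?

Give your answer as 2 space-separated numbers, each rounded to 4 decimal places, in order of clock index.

Answer: 31.5000 42.0000

Derivation:
After op 1 sync(0): ref=0.0000 raw=[0.0000 0.0000]
After op 2 tick(4): ref=4.0000 raw=[6.0000 8.0000]
After op 3 tick(7): ref=11.0000 raw=[16.5000 22.0000]
After op 4 tick(10): ref=21.0000 raw=[31.5000 42.0000]
Wrap final raw readings (mod 100): 31.5000 mod 100 = 31.5000; 42.0000 mod 100 = 42.0000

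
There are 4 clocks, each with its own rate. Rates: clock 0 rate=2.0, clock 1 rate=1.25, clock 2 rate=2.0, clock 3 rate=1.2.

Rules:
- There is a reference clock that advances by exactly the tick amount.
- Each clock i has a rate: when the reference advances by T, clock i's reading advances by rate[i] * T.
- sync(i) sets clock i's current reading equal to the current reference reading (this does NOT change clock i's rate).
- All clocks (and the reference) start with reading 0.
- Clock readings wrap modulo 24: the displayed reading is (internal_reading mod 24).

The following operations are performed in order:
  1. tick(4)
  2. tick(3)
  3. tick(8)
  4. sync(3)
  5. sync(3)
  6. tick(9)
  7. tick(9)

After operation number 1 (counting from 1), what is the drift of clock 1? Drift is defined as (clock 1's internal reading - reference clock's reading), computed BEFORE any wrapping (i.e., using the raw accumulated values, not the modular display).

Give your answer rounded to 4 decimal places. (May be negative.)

Answer: 1.0000

Derivation:
After op 1 tick(4): ref=4.0000 raw=[8.0000 5.0000 8.0000 4.8000]
Drift of clock 1 after op 1: 5.0000 - 4.0000 = 1.0000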